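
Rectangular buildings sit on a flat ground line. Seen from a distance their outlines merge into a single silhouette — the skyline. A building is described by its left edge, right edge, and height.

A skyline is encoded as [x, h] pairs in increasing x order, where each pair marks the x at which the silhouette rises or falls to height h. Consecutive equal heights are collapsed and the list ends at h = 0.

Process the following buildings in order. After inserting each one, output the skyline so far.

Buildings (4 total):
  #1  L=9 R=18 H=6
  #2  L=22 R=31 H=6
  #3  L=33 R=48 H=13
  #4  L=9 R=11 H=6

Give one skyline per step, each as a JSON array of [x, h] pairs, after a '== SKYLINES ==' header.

== SKYLINES ==
[[9,6],[18,0]]
[[9,6],[18,0],[22,6],[31,0]]
[[9,6],[18,0],[22,6],[31,0],[33,13],[48,0]]
[[9,6],[18,0],[22,6],[31,0],[33,13],[48,0]]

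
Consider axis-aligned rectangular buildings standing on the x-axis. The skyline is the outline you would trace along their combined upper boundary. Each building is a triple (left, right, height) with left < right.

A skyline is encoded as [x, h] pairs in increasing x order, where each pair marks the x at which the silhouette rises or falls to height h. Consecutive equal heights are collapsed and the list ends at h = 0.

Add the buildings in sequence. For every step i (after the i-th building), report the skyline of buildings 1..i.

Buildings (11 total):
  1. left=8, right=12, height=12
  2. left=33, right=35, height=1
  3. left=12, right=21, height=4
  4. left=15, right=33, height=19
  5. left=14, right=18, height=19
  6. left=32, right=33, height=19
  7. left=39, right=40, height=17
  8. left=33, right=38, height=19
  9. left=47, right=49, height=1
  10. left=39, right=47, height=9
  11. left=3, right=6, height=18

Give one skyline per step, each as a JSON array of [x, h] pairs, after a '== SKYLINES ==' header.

== SKYLINES ==
[[8,12],[12,0]]
[[8,12],[12,0],[33,1],[35,0]]
[[8,12],[12,4],[21,0],[33,1],[35,0]]
[[8,12],[12,4],[15,19],[33,1],[35,0]]
[[8,12],[12,4],[14,19],[33,1],[35,0]]
[[8,12],[12,4],[14,19],[33,1],[35,0]]
[[8,12],[12,4],[14,19],[33,1],[35,0],[39,17],[40,0]]
[[8,12],[12,4],[14,19],[38,0],[39,17],[40,0]]
[[8,12],[12,4],[14,19],[38,0],[39,17],[40,0],[47,1],[49,0]]
[[8,12],[12,4],[14,19],[38,0],[39,17],[40,9],[47,1],[49,0]]
[[3,18],[6,0],[8,12],[12,4],[14,19],[38,0],[39,17],[40,9],[47,1],[49,0]]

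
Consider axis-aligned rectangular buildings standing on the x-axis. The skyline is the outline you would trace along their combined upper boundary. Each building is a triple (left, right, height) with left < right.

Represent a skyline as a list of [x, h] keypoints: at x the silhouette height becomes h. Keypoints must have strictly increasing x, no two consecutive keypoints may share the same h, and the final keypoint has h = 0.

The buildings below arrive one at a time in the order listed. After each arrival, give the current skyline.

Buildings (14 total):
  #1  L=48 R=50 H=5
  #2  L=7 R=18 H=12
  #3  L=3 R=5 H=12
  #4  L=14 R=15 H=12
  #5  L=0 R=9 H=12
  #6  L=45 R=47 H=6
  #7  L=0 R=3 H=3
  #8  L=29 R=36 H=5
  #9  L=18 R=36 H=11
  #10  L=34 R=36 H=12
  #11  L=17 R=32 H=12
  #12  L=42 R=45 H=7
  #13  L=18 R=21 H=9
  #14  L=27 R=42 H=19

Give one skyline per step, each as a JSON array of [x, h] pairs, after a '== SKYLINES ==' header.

== SKYLINES ==
[[48,5],[50,0]]
[[7,12],[18,0],[48,5],[50,0]]
[[3,12],[5,0],[7,12],[18,0],[48,5],[50,0]]
[[3,12],[5,0],[7,12],[18,0],[48,5],[50,0]]
[[0,12],[18,0],[48,5],[50,0]]
[[0,12],[18,0],[45,6],[47,0],[48,5],[50,0]]
[[0,12],[18,0],[45,6],[47,0],[48,5],[50,0]]
[[0,12],[18,0],[29,5],[36,0],[45,6],[47,0],[48,5],[50,0]]
[[0,12],[18,11],[36,0],[45,6],[47,0],[48,5],[50,0]]
[[0,12],[18,11],[34,12],[36,0],[45,6],[47,0],[48,5],[50,0]]
[[0,12],[32,11],[34,12],[36,0],[45,6],[47,0],[48,5],[50,0]]
[[0,12],[32,11],[34,12],[36,0],[42,7],[45,6],[47,0],[48,5],[50,0]]
[[0,12],[32,11],[34,12],[36,0],[42,7],[45,6],[47,0],[48,5],[50,0]]
[[0,12],[27,19],[42,7],[45,6],[47,0],[48,5],[50,0]]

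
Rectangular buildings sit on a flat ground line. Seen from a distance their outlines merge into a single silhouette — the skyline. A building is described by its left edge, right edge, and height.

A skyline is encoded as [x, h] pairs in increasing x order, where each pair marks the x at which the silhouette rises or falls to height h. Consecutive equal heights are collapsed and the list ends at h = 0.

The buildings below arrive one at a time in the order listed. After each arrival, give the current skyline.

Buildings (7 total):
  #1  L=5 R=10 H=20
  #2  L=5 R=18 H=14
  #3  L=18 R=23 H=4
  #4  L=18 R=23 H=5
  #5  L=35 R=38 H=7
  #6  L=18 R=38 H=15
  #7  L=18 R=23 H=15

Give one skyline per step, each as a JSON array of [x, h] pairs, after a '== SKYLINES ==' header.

== SKYLINES ==
[[5,20],[10,0]]
[[5,20],[10,14],[18,0]]
[[5,20],[10,14],[18,4],[23,0]]
[[5,20],[10,14],[18,5],[23,0]]
[[5,20],[10,14],[18,5],[23,0],[35,7],[38,0]]
[[5,20],[10,14],[18,15],[38,0]]
[[5,20],[10,14],[18,15],[38,0]]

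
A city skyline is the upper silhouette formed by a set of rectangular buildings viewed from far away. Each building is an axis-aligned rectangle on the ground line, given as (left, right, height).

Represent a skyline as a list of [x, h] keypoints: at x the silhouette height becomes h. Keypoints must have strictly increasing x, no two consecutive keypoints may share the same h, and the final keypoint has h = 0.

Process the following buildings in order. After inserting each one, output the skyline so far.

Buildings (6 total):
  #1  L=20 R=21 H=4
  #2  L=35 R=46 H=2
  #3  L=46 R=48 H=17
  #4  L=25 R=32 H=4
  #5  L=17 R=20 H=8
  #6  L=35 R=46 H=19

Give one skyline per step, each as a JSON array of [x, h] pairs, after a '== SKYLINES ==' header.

== SKYLINES ==
[[20,4],[21,0]]
[[20,4],[21,0],[35,2],[46,0]]
[[20,4],[21,0],[35,2],[46,17],[48,0]]
[[20,4],[21,0],[25,4],[32,0],[35,2],[46,17],[48,0]]
[[17,8],[20,4],[21,0],[25,4],[32,0],[35,2],[46,17],[48,0]]
[[17,8],[20,4],[21,0],[25,4],[32,0],[35,19],[46,17],[48,0]]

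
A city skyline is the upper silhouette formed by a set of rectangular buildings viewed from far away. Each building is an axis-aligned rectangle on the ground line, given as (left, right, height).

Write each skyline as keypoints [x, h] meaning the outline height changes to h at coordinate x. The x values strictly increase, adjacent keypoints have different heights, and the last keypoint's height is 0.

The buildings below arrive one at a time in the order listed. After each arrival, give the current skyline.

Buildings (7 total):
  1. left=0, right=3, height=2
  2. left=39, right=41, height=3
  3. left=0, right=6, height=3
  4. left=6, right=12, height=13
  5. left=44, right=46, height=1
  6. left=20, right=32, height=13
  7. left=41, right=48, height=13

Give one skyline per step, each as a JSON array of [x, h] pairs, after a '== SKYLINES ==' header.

== SKYLINES ==
[[0,2],[3,0]]
[[0,2],[3,0],[39,3],[41,0]]
[[0,3],[6,0],[39,3],[41,0]]
[[0,3],[6,13],[12,0],[39,3],[41,0]]
[[0,3],[6,13],[12,0],[39,3],[41,0],[44,1],[46,0]]
[[0,3],[6,13],[12,0],[20,13],[32,0],[39,3],[41,0],[44,1],[46,0]]
[[0,3],[6,13],[12,0],[20,13],[32,0],[39,3],[41,13],[48,0]]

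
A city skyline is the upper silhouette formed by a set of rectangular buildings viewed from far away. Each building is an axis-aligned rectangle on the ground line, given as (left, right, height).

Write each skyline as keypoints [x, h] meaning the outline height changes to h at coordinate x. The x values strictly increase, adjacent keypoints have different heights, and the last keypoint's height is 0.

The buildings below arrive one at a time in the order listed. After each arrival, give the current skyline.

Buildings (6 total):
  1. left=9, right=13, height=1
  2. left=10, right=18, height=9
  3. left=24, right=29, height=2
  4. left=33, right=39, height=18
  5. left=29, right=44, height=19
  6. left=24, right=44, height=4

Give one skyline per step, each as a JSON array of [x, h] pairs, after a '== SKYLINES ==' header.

== SKYLINES ==
[[9,1],[13,0]]
[[9,1],[10,9],[18,0]]
[[9,1],[10,9],[18,0],[24,2],[29,0]]
[[9,1],[10,9],[18,0],[24,2],[29,0],[33,18],[39,0]]
[[9,1],[10,9],[18,0],[24,2],[29,19],[44,0]]
[[9,1],[10,9],[18,0],[24,4],[29,19],[44,0]]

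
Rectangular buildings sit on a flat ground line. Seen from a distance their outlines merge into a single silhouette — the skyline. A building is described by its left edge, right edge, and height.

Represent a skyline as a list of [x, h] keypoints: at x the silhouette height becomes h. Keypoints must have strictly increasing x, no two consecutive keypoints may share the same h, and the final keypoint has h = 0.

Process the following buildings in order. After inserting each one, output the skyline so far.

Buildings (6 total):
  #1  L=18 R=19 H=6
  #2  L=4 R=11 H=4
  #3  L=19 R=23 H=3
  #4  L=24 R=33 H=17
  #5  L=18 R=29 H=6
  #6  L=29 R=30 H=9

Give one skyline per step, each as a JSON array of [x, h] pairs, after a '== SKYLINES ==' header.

== SKYLINES ==
[[18,6],[19,0]]
[[4,4],[11,0],[18,6],[19,0]]
[[4,4],[11,0],[18,6],[19,3],[23,0]]
[[4,4],[11,0],[18,6],[19,3],[23,0],[24,17],[33,0]]
[[4,4],[11,0],[18,6],[24,17],[33,0]]
[[4,4],[11,0],[18,6],[24,17],[33,0]]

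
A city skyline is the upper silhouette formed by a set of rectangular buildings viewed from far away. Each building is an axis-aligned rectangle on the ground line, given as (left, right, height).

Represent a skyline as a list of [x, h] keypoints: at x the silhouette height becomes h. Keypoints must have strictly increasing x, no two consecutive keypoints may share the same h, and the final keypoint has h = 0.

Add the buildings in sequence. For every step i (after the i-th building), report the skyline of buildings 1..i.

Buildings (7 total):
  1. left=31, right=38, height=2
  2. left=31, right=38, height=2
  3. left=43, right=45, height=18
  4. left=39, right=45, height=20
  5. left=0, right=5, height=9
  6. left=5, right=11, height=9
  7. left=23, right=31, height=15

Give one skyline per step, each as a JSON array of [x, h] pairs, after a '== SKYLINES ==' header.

== SKYLINES ==
[[31,2],[38,0]]
[[31,2],[38,0]]
[[31,2],[38,0],[43,18],[45,0]]
[[31,2],[38,0],[39,20],[45,0]]
[[0,9],[5,0],[31,2],[38,0],[39,20],[45,0]]
[[0,9],[11,0],[31,2],[38,0],[39,20],[45,0]]
[[0,9],[11,0],[23,15],[31,2],[38,0],[39,20],[45,0]]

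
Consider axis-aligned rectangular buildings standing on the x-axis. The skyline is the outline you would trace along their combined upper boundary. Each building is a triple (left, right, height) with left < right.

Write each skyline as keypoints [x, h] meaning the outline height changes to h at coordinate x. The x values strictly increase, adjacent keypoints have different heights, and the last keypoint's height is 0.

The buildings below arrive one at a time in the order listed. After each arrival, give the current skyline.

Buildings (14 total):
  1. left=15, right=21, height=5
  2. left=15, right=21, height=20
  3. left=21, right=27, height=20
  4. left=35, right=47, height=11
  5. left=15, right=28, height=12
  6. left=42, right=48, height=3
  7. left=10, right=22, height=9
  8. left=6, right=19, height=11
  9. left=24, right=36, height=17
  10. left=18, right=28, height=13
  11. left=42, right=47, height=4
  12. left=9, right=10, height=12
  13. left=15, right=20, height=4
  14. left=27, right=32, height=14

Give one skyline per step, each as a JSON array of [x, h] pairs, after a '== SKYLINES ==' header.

== SKYLINES ==
[[15,5],[21,0]]
[[15,20],[21,0]]
[[15,20],[27,0]]
[[15,20],[27,0],[35,11],[47,0]]
[[15,20],[27,12],[28,0],[35,11],[47,0]]
[[15,20],[27,12],[28,0],[35,11],[47,3],[48,0]]
[[10,9],[15,20],[27,12],[28,0],[35,11],[47,3],[48,0]]
[[6,11],[15,20],[27,12],[28,0],[35,11],[47,3],[48,0]]
[[6,11],[15,20],[27,17],[36,11],[47,3],[48,0]]
[[6,11],[15,20],[27,17],[36,11],[47,3],[48,0]]
[[6,11],[15,20],[27,17],[36,11],[47,3],[48,0]]
[[6,11],[9,12],[10,11],[15,20],[27,17],[36,11],[47,3],[48,0]]
[[6,11],[9,12],[10,11],[15,20],[27,17],[36,11],[47,3],[48,0]]
[[6,11],[9,12],[10,11],[15,20],[27,17],[36,11],[47,3],[48,0]]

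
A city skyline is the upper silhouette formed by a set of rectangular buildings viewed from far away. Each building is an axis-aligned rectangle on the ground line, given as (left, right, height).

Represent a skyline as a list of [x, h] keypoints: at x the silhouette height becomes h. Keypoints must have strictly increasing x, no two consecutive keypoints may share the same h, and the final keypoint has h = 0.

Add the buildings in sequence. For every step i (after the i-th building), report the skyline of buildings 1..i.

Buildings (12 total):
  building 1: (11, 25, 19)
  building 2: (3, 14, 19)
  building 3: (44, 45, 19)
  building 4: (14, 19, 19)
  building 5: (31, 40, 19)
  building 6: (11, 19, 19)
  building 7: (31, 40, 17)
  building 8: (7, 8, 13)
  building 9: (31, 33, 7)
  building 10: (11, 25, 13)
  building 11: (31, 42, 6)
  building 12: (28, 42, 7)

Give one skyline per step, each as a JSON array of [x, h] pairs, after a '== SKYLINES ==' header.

== SKYLINES ==
[[11,19],[25,0]]
[[3,19],[25,0]]
[[3,19],[25,0],[44,19],[45,0]]
[[3,19],[25,0],[44,19],[45,0]]
[[3,19],[25,0],[31,19],[40,0],[44,19],[45,0]]
[[3,19],[25,0],[31,19],[40,0],[44,19],[45,0]]
[[3,19],[25,0],[31,19],[40,0],[44,19],[45,0]]
[[3,19],[25,0],[31,19],[40,0],[44,19],[45,0]]
[[3,19],[25,0],[31,19],[40,0],[44,19],[45,0]]
[[3,19],[25,0],[31,19],[40,0],[44,19],[45,0]]
[[3,19],[25,0],[31,19],[40,6],[42,0],[44,19],[45,0]]
[[3,19],[25,0],[28,7],[31,19],[40,7],[42,0],[44,19],[45,0]]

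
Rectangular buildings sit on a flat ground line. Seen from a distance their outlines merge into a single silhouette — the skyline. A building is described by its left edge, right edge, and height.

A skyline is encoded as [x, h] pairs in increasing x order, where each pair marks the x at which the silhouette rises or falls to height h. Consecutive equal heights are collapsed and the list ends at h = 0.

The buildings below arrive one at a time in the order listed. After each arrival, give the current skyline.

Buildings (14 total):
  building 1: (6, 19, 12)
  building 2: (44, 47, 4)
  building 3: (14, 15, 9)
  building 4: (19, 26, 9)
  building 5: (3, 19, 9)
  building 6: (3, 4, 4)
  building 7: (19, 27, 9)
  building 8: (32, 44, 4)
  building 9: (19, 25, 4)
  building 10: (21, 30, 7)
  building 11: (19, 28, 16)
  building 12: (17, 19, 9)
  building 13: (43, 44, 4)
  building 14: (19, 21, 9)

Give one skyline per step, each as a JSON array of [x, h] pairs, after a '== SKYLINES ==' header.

== SKYLINES ==
[[6,12],[19,0]]
[[6,12],[19,0],[44,4],[47,0]]
[[6,12],[19,0],[44,4],[47,0]]
[[6,12],[19,9],[26,0],[44,4],[47,0]]
[[3,9],[6,12],[19,9],[26,0],[44,4],[47,0]]
[[3,9],[6,12],[19,9],[26,0],[44,4],[47,0]]
[[3,9],[6,12],[19,9],[27,0],[44,4],[47,0]]
[[3,9],[6,12],[19,9],[27,0],[32,4],[47,0]]
[[3,9],[6,12],[19,9],[27,0],[32,4],[47,0]]
[[3,9],[6,12],[19,9],[27,7],[30,0],[32,4],[47,0]]
[[3,9],[6,12],[19,16],[28,7],[30,0],[32,4],[47,0]]
[[3,9],[6,12],[19,16],[28,7],[30,0],[32,4],[47,0]]
[[3,9],[6,12],[19,16],[28,7],[30,0],[32,4],[47,0]]
[[3,9],[6,12],[19,16],[28,7],[30,0],[32,4],[47,0]]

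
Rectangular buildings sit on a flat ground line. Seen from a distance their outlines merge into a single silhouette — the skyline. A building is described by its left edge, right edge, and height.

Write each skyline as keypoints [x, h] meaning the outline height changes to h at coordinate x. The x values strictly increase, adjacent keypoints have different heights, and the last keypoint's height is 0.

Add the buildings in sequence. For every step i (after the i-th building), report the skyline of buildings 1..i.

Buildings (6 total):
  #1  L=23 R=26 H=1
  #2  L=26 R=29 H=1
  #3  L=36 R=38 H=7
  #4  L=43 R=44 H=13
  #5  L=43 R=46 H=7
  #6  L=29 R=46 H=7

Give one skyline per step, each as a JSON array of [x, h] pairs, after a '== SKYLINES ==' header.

== SKYLINES ==
[[23,1],[26,0]]
[[23,1],[29,0]]
[[23,1],[29,0],[36,7],[38,0]]
[[23,1],[29,0],[36,7],[38,0],[43,13],[44,0]]
[[23,1],[29,0],[36,7],[38,0],[43,13],[44,7],[46,0]]
[[23,1],[29,7],[43,13],[44,7],[46,0]]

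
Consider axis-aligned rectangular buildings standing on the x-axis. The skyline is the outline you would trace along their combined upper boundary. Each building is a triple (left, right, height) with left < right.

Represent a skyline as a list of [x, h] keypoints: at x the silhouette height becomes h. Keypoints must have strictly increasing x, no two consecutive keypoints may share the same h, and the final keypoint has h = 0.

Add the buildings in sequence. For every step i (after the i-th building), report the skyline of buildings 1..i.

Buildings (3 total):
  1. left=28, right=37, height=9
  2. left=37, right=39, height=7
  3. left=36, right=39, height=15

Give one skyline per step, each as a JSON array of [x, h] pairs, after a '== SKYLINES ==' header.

== SKYLINES ==
[[28,9],[37,0]]
[[28,9],[37,7],[39,0]]
[[28,9],[36,15],[39,0]]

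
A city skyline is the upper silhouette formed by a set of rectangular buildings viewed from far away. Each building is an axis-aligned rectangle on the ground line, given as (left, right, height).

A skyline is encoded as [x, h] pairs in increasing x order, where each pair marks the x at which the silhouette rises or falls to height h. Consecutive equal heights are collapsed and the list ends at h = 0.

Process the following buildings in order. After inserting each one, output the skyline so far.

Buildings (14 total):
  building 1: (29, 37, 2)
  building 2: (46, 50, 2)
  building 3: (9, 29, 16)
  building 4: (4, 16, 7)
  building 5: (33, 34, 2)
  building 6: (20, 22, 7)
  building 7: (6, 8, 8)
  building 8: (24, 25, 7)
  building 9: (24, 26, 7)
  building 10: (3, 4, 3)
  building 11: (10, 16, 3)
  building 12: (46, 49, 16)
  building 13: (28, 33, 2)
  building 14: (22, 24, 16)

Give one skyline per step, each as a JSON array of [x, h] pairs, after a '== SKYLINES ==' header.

== SKYLINES ==
[[29,2],[37,0]]
[[29,2],[37,0],[46,2],[50,0]]
[[9,16],[29,2],[37,0],[46,2],[50,0]]
[[4,7],[9,16],[29,2],[37,0],[46,2],[50,0]]
[[4,7],[9,16],[29,2],[37,0],[46,2],[50,0]]
[[4,7],[9,16],[29,2],[37,0],[46,2],[50,0]]
[[4,7],[6,8],[8,7],[9,16],[29,2],[37,0],[46,2],[50,0]]
[[4,7],[6,8],[8,7],[9,16],[29,2],[37,0],[46,2],[50,0]]
[[4,7],[6,8],[8,7],[9,16],[29,2],[37,0],[46,2],[50,0]]
[[3,3],[4,7],[6,8],[8,7],[9,16],[29,2],[37,0],[46,2],[50,0]]
[[3,3],[4,7],[6,8],[8,7],[9,16],[29,2],[37,0],[46,2],[50,0]]
[[3,3],[4,7],[6,8],[8,7],[9,16],[29,2],[37,0],[46,16],[49,2],[50,0]]
[[3,3],[4,7],[6,8],[8,7],[9,16],[29,2],[37,0],[46,16],[49,2],[50,0]]
[[3,3],[4,7],[6,8],[8,7],[9,16],[29,2],[37,0],[46,16],[49,2],[50,0]]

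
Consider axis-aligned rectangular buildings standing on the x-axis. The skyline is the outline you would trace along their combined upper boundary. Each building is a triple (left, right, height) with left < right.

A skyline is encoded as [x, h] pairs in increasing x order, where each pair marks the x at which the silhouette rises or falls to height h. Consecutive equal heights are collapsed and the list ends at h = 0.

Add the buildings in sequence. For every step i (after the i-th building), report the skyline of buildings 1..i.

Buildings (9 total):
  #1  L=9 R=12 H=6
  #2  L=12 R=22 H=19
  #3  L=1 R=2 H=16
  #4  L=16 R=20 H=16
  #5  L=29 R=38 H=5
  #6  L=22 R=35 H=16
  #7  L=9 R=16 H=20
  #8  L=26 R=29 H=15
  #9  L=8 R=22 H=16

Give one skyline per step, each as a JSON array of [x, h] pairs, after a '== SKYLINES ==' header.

== SKYLINES ==
[[9,6],[12,0]]
[[9,6],[12,19],[22,0]]
[[1,16],[2,0],[9,6],[12,19],[22,0]]
[[1,16],[2,0],[9,6],[12,19],[22,0]]
[[1,16],[2,0],[9,6],[12,19],[22,0],[29,5],[38,0]]
[[1,16],[2,0],[9,6],[12,19],[22,16],[35,5],[38,0]]
[[1,16],[2,0],[9,20],[16,19],[22,16],[35,5],[38,0]]
[[1,16],[2,0],[9,20],[16,19],[22,16],[35,5],[38,0]]
[[1,16],[2,0],[8,16],[9,20],[16,19],[22,16],[35,5],[38,0]]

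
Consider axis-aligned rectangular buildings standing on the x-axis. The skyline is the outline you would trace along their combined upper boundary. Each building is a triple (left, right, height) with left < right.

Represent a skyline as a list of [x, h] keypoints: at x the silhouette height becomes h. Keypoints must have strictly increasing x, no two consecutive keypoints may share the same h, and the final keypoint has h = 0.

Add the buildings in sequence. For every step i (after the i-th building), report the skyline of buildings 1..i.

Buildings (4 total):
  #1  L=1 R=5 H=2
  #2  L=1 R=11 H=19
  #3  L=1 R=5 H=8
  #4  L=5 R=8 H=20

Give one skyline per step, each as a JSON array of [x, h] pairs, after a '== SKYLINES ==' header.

== SKYLINES ==
[[1,2],[5,0]]
[[1,19],[11,0]]
[[1,19],[11,0]]
[[1,19],[5,20],[8,19],[11,0]]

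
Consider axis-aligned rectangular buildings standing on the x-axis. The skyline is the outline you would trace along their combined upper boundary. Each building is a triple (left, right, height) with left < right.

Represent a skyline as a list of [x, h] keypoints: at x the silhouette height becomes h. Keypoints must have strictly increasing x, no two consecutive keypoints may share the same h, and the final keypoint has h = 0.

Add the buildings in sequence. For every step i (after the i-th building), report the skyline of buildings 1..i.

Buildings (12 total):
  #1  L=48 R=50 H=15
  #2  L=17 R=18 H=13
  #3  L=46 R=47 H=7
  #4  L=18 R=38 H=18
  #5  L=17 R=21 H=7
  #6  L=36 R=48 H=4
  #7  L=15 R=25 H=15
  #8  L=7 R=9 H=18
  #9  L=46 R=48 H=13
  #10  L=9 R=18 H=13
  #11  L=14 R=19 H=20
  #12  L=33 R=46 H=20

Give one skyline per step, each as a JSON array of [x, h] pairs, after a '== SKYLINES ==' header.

== SKYLINES ==
[[48,15],[50,0]]
[[17,13],[18,0],[48,15],[50,0]]
[[17,13],[18,0],[46,7],[47,0],[48,15],[50,0]]
[[17,13],[18,18],[38,0],[46,7],[47,0],[48,15],[50,0]]
[[17,13],[18,18],[38,0],[46,7],[47,0],[48,15],[50,0]]
[[17,13],[18,18],[38,4],[46,7],[47,4],[48,15],[50,0]]
[[15,15],[18,18],[38,4],[46,7],[47,4],[48,15],[50,0]]
[[7,18],[9,0],[15,15],[18,18],[38,4],[46,7],[47,4],[48,15],[50,0]]
[[7,18],[9,0],[15,15],[18,18],[38,4],[46,13],[48,15],[50,0]]
[[7,18],[9,13],[15,15],[18,18],[38,4],[46,13],[48,15],[50,0]]
[[7,18],[9,13],[14,20],[19,18],[38,4],[46,13],[48,15],[50,0]]
[[7,18],[9,13],[14,20],[19,18],[33,20],[46,13],[48,15],[50,0]]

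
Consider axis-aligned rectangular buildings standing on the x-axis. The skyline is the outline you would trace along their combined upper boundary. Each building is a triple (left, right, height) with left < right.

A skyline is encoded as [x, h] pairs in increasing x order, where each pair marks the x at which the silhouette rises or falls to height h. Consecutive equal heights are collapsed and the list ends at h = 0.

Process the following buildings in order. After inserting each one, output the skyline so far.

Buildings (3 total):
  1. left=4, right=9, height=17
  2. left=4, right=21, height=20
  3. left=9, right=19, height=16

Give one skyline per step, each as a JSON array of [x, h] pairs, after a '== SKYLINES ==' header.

== SKYLINES ==
[[4,17],[9,0]]
[[4,20],[21,0]]
[[4,20],[21,0]]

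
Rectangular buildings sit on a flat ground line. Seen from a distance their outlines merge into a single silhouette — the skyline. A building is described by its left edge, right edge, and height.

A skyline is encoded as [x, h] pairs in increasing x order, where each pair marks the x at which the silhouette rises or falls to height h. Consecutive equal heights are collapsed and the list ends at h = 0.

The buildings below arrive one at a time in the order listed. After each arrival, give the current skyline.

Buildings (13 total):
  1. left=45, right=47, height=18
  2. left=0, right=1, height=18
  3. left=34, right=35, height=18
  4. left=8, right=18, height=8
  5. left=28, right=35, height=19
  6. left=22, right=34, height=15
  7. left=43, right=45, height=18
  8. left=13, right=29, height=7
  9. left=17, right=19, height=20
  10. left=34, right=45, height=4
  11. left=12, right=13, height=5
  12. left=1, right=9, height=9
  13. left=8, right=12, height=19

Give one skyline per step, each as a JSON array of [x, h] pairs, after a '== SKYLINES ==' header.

== SKYLINES ==
[[45,18],[47,0]]
[[0,18],[1,0],[45,18],[47,0]]
[[0,18],[1,0],[34,18],[35,0],[45,18],[47,0]]
[[0,18],[1,0],[8,8],[18,0],[34,18],[35,0],[45,18],[47,0]]
[[0,18],[1,0],[8,8],[18,0],[28,19],[35,0],[45,18],[47,0]]
[[0,18],[1,0],[8,8],[18,0],[22,15],[28,19],[35,0],[45,18],[47,0]]
[[0,18],[1,0],[8,8],[18,0],[22,15],[28,19],[35,0],[43,18],[47,0]]
[[0,18],[1,0],[8,8],[18,7],[22,15],[28,19],[35,0],[43,18],[47,0]]
[[0,18],[1,0],[8,8],[17,20],[19,7],[22,15],[28,19],[35,0],[43,18],[47,0]]
[[0,18],[1,0],[8,8],[17,20],[19,7],[22,15],[28,19],[35,4],[43,18],[47,0]]
[[0,18],[1,0],[8,8],[17,20],[19,7],[22,15],[28,19],[35,4],[43,18],[47,0]]
[[0,18],[1,9],[9,8],[17,20],[19,7],[22,15],[28,19],[35,4],[43,18],[47,0]]
[[0,18],[1,9],[8,19],[12,8],[17,20],[19,7],[22,15],[28,19],[35,4],[43,18],[47,0]]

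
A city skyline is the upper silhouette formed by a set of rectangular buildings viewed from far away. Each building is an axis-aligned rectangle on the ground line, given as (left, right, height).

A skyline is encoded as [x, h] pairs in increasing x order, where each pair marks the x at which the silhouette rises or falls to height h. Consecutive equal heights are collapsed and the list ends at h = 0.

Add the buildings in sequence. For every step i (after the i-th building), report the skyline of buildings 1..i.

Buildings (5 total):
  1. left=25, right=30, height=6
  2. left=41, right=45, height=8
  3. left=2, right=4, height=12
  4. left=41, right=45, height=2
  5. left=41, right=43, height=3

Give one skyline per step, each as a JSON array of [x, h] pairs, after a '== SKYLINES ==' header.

== SKYLINES ==
[[25,6],[30,0]]
[[25,6],[30,0],[41,8],[45,0]]
[[2,12],[4,0],[25,6],[30,0],[41,8],[45,0]]
[[2,12],[4,0],[25,6],[30,0],[41,8],[45,0]]
[[2,12],[4,0],[25,6],[30,0],[41,8],[45,0]]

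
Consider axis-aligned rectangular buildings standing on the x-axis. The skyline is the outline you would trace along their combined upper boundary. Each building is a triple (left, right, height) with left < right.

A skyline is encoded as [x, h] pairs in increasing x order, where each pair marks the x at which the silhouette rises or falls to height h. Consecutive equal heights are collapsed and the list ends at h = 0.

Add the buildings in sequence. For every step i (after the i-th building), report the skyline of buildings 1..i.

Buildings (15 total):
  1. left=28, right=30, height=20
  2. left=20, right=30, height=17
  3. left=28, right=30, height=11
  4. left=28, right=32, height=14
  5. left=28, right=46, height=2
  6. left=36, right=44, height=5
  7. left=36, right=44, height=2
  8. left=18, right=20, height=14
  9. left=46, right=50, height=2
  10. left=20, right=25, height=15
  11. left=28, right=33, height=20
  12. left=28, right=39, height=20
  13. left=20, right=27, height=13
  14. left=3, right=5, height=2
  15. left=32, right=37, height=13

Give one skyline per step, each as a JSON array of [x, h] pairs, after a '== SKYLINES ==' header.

== SKYLINES ==
[[28,20],[30,0]]
[[20,17],[28,20],[30,0]]
[[20,17],[28,20],[30,0]]
[[20,17],[28,20],[30,14],[32,0]]
[[20,17],[28,20],[30,14],[32,2],[46,0]]
[[20,17],[28,20],[30,14],[32,2],[36,5],[44,2],[46,0]]
[[20,17],[28,20],[30,14],[32,2],[36,5],[44,2],[46,0]]
[[18,14],[20,17],[28,20],[30,14],[32,2],[36,5],[44,2],[46,0]]
[[18,14],[20,17],[28,20],[30,14],[32,2],[36,5],[44,2],[50,0]]
[[18,14],[20,17],[28,20],[30,14],[32,2],[36,5],[44,2],[50,0]]
[[18,14],[20,17],[28,20],[33,2],[36,5],[44,2],[50,0]]
[[18,14],[20,17],[28,20],[39,5],[44,2],[50,0]]
[[18,14],[20,17],[28,20],[39,5],[44,2],[50,0]]
[[3,2],[5,0],[18,14],[20,17],[28,20],[39,5],[44,2],[50,0]]
[[3,2],[5,0],[18,14],[20,17],[28,20],[39,5],[44,2],[50,0]]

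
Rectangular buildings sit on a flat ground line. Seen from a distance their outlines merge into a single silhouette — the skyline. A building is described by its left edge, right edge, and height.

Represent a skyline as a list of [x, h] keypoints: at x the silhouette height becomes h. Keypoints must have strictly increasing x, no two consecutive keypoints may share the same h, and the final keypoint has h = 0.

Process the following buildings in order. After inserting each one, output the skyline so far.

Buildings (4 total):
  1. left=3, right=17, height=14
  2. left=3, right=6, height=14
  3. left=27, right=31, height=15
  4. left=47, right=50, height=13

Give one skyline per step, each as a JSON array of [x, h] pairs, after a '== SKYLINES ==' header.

== SKYLINES ==
[[3,14],[17,0]]
[[3,14],[17,0]]
[[3,14],[17,0],[27,15],[31,0]]
[[3,14],[17,0],[27,15],[31,0],[47,13],[50,0]]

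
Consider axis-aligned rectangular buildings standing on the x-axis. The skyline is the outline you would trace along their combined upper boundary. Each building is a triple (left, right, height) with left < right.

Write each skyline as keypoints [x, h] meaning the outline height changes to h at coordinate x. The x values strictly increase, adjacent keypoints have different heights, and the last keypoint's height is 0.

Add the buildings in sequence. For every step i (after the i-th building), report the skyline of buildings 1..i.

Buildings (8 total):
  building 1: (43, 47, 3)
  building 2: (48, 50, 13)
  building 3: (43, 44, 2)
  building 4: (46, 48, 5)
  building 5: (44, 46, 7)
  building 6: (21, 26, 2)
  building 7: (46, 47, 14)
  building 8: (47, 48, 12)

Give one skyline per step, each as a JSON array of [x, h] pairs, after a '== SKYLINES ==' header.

== SKYLINES ==
[[43,3],[47,0]]
[[43,3],[47,0],[48,13],[50,0]]
[[43,3],[47,0],[48,13],[50,0]]
[[43,3],[46,5],[48,13],[50,0]]
[[43,3],[44,7],[46,5],[48,13],[50,0]]
[[21,2],[26,0],[43,3],[44,7],[46,5],[48,13],[50,0]]
[[21,2],[26,0],[43,3],[44,7],[46,14],[47,5],[48,13],[50,0]]
[[21,2],[26,0],[43,3],[44,7],[46,14],[47,12],[48,13],[50,0]]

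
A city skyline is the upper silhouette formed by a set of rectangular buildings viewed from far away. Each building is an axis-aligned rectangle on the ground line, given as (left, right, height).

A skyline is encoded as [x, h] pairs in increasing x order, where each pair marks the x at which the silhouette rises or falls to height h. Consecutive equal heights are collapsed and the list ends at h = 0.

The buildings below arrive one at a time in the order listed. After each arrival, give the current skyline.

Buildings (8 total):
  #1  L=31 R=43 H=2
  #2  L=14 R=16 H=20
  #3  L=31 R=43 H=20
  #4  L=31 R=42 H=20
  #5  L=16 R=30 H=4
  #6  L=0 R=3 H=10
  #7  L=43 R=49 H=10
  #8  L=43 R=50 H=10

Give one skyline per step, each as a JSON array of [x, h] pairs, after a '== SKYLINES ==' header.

== SKYLINES ==
[[31,2],[43,0]]
[[14,20],[16,0],[31,2],[43,0]]
[[14,20],[16,0],[31,20],[43,0]]
[[14,20],[16,0],[31,20],[43,0]]
[[14,20],[16,4],[30,0],[31,20],[43,0]]
[[0,10],[3,0],[14,20],[16,4],[30,0],[31,20],[43,0]]
[[0,10],[3,0],[14,20],[16,4],[30,0],[31,20],[43,10],[49,0]]
[[0,10],[3,0],[14,20],[16,4],[30,0],[31,20],[43,10],[50,0]]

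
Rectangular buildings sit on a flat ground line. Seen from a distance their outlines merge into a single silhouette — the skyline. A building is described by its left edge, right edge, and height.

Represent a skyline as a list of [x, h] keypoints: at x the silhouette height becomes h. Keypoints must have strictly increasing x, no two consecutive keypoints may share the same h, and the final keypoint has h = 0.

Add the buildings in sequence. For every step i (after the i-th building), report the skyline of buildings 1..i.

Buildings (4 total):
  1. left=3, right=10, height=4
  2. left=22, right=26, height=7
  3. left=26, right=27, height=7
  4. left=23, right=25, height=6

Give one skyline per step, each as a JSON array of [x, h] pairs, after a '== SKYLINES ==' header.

== SKYLINES ==
[[3,4],[10,0]]
[[3,4],[10,0],[22,7],[26,0]]
[[3,4],[10,0],[22,7],[27,0]]
[[3,4],[10,0],[22,7],[27,0]]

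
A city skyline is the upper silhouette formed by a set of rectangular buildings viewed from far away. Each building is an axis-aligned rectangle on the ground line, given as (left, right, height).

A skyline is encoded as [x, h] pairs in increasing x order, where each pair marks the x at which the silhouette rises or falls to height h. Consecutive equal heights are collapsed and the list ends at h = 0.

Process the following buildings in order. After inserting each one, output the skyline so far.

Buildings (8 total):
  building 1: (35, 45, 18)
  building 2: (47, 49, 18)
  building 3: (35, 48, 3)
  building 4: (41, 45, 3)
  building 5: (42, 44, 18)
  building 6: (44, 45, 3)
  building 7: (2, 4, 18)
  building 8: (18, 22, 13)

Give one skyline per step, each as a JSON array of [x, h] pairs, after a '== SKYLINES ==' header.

== SKYLINES ==
[[35,18],[45,0]]
[[35,18],[45,0],[47,18],[49,0]]
[[35,18],[45,3],[47,18],[49,0]]
[[35,18],[45,3],[47,18],[49,0]]
[[35,18],[45,3],[47,18],[49,0]]
[[35,18],[45,3],[47,18],[49,0]]
[[2,18],[4,0],[35,18],[45,3],[47,18],[49,0]]
[[2,18],[4,0],[18,13],[22,0],[35,18],[45,3],[47,18],[49,0]]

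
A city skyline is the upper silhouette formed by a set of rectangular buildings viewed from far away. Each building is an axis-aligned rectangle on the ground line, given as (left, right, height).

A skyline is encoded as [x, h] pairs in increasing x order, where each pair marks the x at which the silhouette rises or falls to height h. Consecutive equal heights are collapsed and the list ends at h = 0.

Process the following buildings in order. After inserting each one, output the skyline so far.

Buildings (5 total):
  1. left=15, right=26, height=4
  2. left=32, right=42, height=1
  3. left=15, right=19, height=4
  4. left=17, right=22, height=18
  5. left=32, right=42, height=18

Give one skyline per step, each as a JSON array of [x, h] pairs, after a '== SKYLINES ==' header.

== SKYLINES ==
[[15,4],[26,0]]
[[15,4],[26,0],[32,1],[42,0]]
[[15,4],[26,0],[32,1],[42,0]]
[[15,4],[17,18],[22,4],[26,0],[32,1],[42,0]]
[[15,4],[17,18],[22,4],[26,0],[32,18],[42,0]]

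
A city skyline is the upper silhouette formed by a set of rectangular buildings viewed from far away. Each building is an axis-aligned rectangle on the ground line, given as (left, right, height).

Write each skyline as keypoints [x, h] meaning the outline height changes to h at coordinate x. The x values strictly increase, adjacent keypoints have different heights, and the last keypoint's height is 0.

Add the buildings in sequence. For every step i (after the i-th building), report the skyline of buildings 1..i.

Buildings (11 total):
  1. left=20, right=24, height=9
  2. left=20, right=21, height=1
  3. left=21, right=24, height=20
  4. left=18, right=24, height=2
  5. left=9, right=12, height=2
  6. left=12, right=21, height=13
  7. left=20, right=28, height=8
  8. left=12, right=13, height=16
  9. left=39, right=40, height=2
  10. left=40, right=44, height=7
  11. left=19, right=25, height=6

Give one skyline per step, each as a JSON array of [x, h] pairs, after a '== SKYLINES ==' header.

== SKYLINES ==
[[20,9],[24,0]]
[[20,9],[24,0]]
[[20,9],[21,20],[24,0]]
[[18,2],[20,9],[21,20],[24,0]]
[[9,2],[12,0],[18,2],[20,9],[21,20],[24,0]]
[[9,2],[12,13],[21,20],[24,0]]
[[9,2],[12,13],[21,20],[24,8],[28,0]]
[[9,2],[12,16],[13,13],[21,20],[24,8],[28,0]]
[[9,2],[12,16],[13,13],[21,20],[24,8],[28,0],[39,2],[40,0]]
[[9,2],[12,16],[13,13],[21,20],[24,8],[28,0],[39,2],[40,7],[44,0]]
[[9,2],[12,16],[13,13],[21,20],[24,8],[28,0],[39,2],[40,7],[44,0]]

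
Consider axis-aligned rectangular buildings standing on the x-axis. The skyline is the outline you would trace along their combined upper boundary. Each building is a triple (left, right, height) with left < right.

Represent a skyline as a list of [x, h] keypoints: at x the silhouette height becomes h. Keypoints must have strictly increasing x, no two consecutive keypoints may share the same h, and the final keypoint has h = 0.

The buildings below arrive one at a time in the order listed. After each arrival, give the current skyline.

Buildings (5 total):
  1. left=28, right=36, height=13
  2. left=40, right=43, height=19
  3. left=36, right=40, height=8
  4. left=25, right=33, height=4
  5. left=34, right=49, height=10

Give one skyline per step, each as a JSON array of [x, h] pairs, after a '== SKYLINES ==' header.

== SKYLINES ==
[[28,13],[36,0]]
[[28,13],[36,0],[40,19],[43,0]]
[[28,13],[36,8],[40,19],[43,0]]
[[25,4],[28,13],[36,8],[40,19],[43,0]]
[[25,4],[28,13],[36,10],[40,19],[43,10],[49,0]]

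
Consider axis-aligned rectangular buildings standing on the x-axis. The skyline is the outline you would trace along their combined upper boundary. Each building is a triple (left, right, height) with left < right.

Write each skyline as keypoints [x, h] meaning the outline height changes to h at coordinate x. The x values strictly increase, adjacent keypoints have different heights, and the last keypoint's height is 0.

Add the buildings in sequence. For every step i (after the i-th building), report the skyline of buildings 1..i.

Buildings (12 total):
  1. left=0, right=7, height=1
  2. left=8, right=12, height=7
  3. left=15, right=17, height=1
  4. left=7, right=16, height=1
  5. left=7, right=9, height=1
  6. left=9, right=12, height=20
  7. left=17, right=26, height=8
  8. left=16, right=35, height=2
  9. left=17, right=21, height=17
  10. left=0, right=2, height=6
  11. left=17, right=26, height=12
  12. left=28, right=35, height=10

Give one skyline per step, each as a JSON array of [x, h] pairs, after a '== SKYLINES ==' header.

== SKYLINES ==
[[0,1],[7,0]]
[[0,1],[7,0],[8,7],[12,0]]
[[0,1],[7,0],[8,7],[12,0],[15,1],[17,0]]
[[0,1],[8,7],[12,1],[17,0]]
[[0,1],[8,7],[12,1],[17,0]]
[[0,1],[8,7],[9,20],[12,1],[17,0]]
[[0,1],[8,7],[9,20],[12,1],[17,8],[26,0]]
[[0,1],[8,7],[9,20],[12,1],[16,2],[17,8],[26,2],[35,0]]
[[0,1],[8,7],[9,20],[12,1],[16,2],[17,17],[21,8],[26,2],[35,0]]
[[0,6],[2,1],[8,7],[9,20],[12,1],[16,2],[17,17],[21,8],[26,2],[35,0]]
[[0,6],[2,1],[8,7],[9,20],[12,1],[16,2],[17,17],[21,12],[26,2],[35,0]]
[[0,6],[2,1],[8,7],[9,20],[12,1],[16,2],[17,17],[21,12],[26,2],[28,10],[35,0]]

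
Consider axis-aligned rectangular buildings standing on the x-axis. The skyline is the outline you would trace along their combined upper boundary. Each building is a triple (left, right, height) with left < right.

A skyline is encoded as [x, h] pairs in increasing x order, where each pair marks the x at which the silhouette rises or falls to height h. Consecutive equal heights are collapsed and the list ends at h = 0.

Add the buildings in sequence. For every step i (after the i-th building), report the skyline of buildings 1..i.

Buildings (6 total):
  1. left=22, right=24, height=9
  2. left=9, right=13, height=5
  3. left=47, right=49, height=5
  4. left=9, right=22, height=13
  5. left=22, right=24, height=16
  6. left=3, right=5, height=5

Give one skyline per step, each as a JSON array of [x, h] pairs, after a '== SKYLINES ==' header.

== SKYLINES ==
[[22,9],[24,0]]
[[9,5],[13,0],[22,9],[24,0]]
[[9,5],[13,0],[22,9],[24,0],[47,5],[49,0]]
[[9,13],[22,9],[24,0],[47,5],[49,0]]
[[9,13],[22,16],[24,0],[47,5],[49,0]]
[[3,5],[5,0],[9,13],[22,16],[24,0],[47,5],[49,0]]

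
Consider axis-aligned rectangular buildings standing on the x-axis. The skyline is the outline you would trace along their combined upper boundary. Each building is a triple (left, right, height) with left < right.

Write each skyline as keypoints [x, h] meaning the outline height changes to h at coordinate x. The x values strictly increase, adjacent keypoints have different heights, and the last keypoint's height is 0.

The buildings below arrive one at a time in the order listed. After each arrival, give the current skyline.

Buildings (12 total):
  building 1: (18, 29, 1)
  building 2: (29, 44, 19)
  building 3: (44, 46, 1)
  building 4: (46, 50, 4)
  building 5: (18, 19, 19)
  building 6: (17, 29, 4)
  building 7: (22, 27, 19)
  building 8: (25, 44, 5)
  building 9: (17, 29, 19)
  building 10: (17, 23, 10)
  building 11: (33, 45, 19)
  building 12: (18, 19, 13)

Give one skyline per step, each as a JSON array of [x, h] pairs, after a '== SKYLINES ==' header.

== SKYLINES ==
[[18,1],[29,0]]
[[18,1],[29,19],[44,0]]
[[18,1],[29,19],[44,1],[46,0]]
[[18,1],[29,19],[44,1],[46,4],[50,0]]
[[18,19],[19,1],[29,19],[44,1],[46,4],[50,0]]
[[17,4],[18,19],[19,4],[29,19],[44,1],[46,4],[50,0]]
[[17,4],[18,19],[19,4],[22,19],[27,4],[29,19],[44,1],[46,4],[50,0]]
[[17,4],[18,19],[19,4],[22,19],[27,5],[29,19],[44,1],[46,4],[50,0]]
[[17,19],[44,1],[46,4],[50,0]]
[[17,19],[44,1],[46,4],[50,0]]
[[17,19],[45,1],[46,4],[50,0]]
[[17,19],[45,1],[46,4],[50,0]]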